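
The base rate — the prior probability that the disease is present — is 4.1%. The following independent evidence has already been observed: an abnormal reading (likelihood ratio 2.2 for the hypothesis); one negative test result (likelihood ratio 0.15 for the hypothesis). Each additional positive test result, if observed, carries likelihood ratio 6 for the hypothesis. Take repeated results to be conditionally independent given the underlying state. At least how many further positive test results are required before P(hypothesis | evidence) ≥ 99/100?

5

Prior odds = 0.041/0.959 = 41/959.
Combined Bayes factor of the evidence already in hand = 2.2 × 0.15 = 0.33.
Odds after that evidence = (41/959) × 0.33 = 1353/95900.
Target odds = 0.99/0.01 = 99.
Need 6ⁿ ≥ 99 ÷ (1353/95900) = 287700/41.
6⁴ = 1296 falls short of 287700/41 but 6⁵ = 7776 reaches it, so n = 5.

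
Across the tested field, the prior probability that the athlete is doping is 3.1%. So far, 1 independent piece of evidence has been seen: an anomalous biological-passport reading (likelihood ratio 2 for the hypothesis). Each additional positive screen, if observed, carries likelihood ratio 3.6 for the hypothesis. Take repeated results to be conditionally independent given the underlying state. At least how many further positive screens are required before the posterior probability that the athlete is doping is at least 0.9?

Prior odds = 0.031/0.969 = 31/969.
Bayes factor of the evidence already in hand = 2.
Odds after that evidence = (31/969) × 2 = 62/969.
Target odds = 0.9/0.1 = 9.
Need 3.6ⁿ ≥ 9 ÷ (62/969) = 8721/62.
3.6³ = 46.656 falls short of 8721/62 but 3.6⁴ = 167.9616 reaches it, so n = 4.

4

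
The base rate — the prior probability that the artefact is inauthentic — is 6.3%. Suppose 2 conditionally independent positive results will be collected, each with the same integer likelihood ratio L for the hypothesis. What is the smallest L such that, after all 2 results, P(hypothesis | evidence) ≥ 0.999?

Prior odds = 0.063/0.937 = 63/937.
Target odds = 0.999/0.001 = 999.
Need L² ≥ 999 ÷ (63/937) = 104007/7.
121² = 14641 < 104007/7 ≤ 14884 = 122², so L = 122.

122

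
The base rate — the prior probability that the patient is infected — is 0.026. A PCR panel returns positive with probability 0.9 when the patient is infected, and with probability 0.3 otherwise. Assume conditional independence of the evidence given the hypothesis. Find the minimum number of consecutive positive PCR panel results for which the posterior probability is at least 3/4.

5

Prior odds = 0.026/0.974 = 13/487.
Likelihood ratio of a positive result = 0.9/0.3 = 3.
Target odds: 0.75 ÷ 0.25 = 3.
Need (13/487) × 3ⁿ ≥ 3, i.e. 3ⁿ ≥ 1461/13.
3⁴ = 81 falls short of 1461/13 but 3⁵ = 243 reaches it, so n = 5.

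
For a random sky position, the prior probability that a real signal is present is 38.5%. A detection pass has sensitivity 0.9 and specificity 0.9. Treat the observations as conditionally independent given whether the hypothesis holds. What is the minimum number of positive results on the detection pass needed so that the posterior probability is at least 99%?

Prior odds: 0.385 ÷ 0.615 = 77/123.
False-positive rate = 1 − 0.9 = 0.1; likelihood ratio of a positive = 0.9/0.1 = 9.
Target posterior odds = 0.99/0.01 = 99.
Require 9ⁿ ≥ 99 ÷ (77/123) = 1107/7.
9² = 81 falls short of 1107/7 but 9³ = 729 reaches it, so n = 3.

3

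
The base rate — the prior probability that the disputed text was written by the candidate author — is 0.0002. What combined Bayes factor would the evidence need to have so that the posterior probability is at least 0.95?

Prior odds = 0.0002/0.9998 = 1/4999.
Target odds = 0.95/0.05 = 19.
Required Bayes factor = 19 ÷ (1/4999) = 94981.

94981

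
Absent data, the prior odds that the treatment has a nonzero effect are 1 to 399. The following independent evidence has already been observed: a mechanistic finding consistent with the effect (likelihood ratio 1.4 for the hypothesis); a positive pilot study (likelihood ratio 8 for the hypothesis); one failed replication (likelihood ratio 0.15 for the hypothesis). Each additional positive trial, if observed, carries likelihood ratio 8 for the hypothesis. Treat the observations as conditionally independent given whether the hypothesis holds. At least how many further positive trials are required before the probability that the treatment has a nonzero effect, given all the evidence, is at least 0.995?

6

Prior odds = 1/399.
Combined Bayes factor of the evidence already in hand = 1.4 × 8 × 0.15 = 1.68.
Odds after that evidence = (1/399) × 1.68 = 2/475.
Target odds = 0.995/0.005 = 199.
Need 8ⁿ ≥ 199 ÷ (2/475) = 47262.5.
8⁵ = 32768 falls short of 47262.5 but 8⁶ = 262144 reaches it, so n = 6.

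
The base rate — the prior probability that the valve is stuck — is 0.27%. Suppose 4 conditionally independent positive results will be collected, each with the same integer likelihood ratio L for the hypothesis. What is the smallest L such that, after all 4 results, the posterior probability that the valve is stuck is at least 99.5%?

Prior odds = 0.0027/0.9973 = 27/9973.
Target odds = 0.995/0.005 = 199.
Need L⁴ ≥ 199 ÷ (27/9973) = 1984627/27.
16⁴ = 65536 < 1984627/27 ≤ 83521 = 17⁴, so L = 17.

17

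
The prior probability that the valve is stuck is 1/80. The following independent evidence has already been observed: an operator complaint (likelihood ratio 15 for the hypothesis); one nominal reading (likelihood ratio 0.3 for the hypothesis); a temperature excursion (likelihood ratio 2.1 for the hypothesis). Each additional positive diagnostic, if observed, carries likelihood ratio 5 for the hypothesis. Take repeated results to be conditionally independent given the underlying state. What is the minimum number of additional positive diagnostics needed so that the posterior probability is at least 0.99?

Prior odds = 0.0125/0.9875 = 1/79.
Combined Bayes factor of the evidence already in hand = 15 × 0.3 × 2.1 = 9.45.
Odds after that evidence = (1/79) × 9.45 = 189/1580.
Target odds = 0.99/0.01 = 99.
Need 5ⁿ ≥ 99 ÷ (189/1580) = 17380/21.
5⁴ = 625 falls short of 17380/21 but 5⁵ = 3125 reaches it, so n = 5.

5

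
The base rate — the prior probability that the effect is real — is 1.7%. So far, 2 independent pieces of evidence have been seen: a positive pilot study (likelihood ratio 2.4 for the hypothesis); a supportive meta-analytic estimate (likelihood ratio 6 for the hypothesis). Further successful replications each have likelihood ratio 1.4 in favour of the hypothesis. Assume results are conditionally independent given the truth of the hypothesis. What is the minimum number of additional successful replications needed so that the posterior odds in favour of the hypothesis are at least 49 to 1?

16

Prior odds = 0.017/0.983 = 17/983.
Combined Bayes factor of the evidence already in hand = 2.4 × 6 = 14.4.
Odds after that evidence = (17/983) × 14.4 = 1224/4915.
Target odds = 49.
Need 1.4ⁿ ≥ 49 ÷ (1224/4915) = 240835/1224.
1.4¹⁵ ≈155.568 falls short of 240835/1224 but 1.4¹⁶ ≈217.795 reaches it, so n = 16.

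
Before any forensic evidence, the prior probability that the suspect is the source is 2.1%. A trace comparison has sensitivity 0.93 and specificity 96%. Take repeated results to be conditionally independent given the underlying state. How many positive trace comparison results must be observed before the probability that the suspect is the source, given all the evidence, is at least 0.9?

Prior odds: 0.021 ÷ 0.979 = 21/979.
False-positive rate = 1 − 0.96 = 0.04; likelihood ratio of a positive = 0.93/0.04 = 23.25.
Target posterior odds = 0.9/0.1 = 9.
Require 23.25ⁿ ≥ 9 ÷ (21/979) = 2937/7.
23.25¹ = 23.25 falls short of 2937/7 but 23.25² = 540.5625 reaches it, so n = 2.

2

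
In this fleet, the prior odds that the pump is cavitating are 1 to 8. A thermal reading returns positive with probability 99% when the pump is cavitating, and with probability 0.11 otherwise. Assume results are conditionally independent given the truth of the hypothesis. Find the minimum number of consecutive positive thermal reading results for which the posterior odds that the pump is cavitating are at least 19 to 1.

3

Prior odds = 0.125.
Likelihood ratio of a positive result = 0.99/0.11 = 9.
Target odds = 19.
Need 0.125 × 9ⁿ ≥ 19, i.e. 9ⁿ ≥ 152.
9² = 81 falls short of 152 but 9³ = 729 reaches it, so n = 3.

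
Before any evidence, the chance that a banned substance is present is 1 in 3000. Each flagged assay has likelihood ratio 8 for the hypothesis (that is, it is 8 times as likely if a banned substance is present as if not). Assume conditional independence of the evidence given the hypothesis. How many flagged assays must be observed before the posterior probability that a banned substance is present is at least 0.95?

6

Prior odds = (1/3000)/(2999/3000) = 1/2999.
Likelihood ratio per flagged assay = 8.
Target odds: 0.95 ÷ 0.05 = 19.
Need (1/2999) × 8ⁿ ≥ 19, i.e. 8ⁿ ≥ 56981.
8⁵ = 32768 falls short of 56981 but 8⁶ = 262144 reaches it, so n = 6.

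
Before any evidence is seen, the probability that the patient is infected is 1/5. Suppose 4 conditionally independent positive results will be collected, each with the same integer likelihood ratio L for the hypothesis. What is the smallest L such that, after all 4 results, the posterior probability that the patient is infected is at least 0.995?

6

Prior odds = 0.2/0.8 = 0.25.
Target odds = 0.995/0.005 = 199.
Need L⁴ ≥ 199 ÷ 0.25 = 796.
5⁴ = 625 < 796 ≤ 1296 = 6⁴, so L = 6.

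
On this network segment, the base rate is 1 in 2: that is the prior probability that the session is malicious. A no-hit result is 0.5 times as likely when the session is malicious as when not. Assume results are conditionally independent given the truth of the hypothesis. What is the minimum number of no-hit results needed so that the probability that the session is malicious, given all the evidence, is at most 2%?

Prior odds = 0.5/0.5 = 1.
Likelihood ratio per no-hit result = 0.5.
Target posterior odds = 0.02/0.98 = 1/49.
Need 1 × 0.5ⁿ ≤ 1/49, i.e. 0.5ⁿ ≤ 1/49.
0.5⁵ = 0.03125 is still above 1/49 but 0.5⁶ = 0.015625 is at or below it, so n = 6.

6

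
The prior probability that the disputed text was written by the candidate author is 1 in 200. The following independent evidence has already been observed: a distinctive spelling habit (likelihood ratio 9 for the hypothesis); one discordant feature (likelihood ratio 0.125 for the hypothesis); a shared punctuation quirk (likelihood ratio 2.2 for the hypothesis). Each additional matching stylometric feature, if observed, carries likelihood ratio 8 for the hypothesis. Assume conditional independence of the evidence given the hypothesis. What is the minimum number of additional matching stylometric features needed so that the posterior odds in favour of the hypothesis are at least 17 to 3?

Prior odds = 0.005/0.995 = 1/199.
Combined Bayes factor of the evidence already in hand = 9 × 0.125 × 2.2 = 2.475.
Odds after that evidence = (1/199) × 2.475 = 99/7960.
Target odds = 17/3.
Need 8ⁿ ≥ 17/3 ÷ (99/7960) = 135320/297.
8² = 64 falls short of 135320/297 but 8³ = 512 reaches it, so n = 3.

3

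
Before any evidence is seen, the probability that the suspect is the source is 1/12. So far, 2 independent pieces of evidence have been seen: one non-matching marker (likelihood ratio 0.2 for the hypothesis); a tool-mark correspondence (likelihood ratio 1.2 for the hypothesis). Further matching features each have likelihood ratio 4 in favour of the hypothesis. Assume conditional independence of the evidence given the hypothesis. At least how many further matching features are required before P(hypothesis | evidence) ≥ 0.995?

Prior odds = (1/12)/(11/12) = 1/11.
Combined Bayes factor of the evidence already in hand = 0.2 × 1.2 = 0.24.
Odds after that evidence = (1/11) × 0.24 = 6/275.
Target odds = 0.995/0.005 = 199.
Need 4ⁿ ≥ 199 ÷ (6/275) = 54725/6.
4⁶ = 4096 falls short of 54725/6 but 4⁷ = 16384 reaches it, so n = 7.

7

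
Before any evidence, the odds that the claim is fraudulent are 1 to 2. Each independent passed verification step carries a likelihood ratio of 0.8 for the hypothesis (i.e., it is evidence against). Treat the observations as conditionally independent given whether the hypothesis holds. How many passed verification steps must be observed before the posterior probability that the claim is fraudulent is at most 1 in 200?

Prior odds = 0.5.
Likelihood ratio per passed verification step = 0.8.
Target odds: 0.005 ÷ 0.995 = 1/199.
Need 0.5 × 0.8ⁿ ≤ 1/199, i.e. 0.8ⁿ ≤ 2/199.
0.8²⁰ ≈0.0115292 is still above 2/199 but 0.8²¹ ≈0.00922337 is at or below it, so n = 21.

21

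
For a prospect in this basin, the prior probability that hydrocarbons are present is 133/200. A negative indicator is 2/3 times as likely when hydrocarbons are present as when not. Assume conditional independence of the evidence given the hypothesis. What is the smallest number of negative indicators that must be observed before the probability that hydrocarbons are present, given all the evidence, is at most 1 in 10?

8

Prior odds: 0.665 ÷ 0.335 = 133/67.
Likelihood ratio per negative indicator = 2/3.
Target posterior odds = 0.1/0.9 = 1/9.
Require (2/3)ⁿ ≤ 1/9 ÷ (133/67) = 67/1197.
(2/3)⁷ = 128/2187 is still above 67/1197 but (2/3)⁸ = 256/6561 is at or below it, so n = 8.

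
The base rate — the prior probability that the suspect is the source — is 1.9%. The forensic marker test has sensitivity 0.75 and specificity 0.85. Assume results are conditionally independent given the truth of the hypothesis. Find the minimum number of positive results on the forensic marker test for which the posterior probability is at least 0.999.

7

Prior odds = 0.019/0.981 = 19/981.
False-positive rate = 1 − 0.85 = 0.15; likelihood ratio of a positive = 0.75/0.15 = 5.
Target odds: 0.999 ÷ 0.001 = 999.
Need (19/981) × 5ⁿ ≥ 999, i.e. 5ⁿ ≥ 980019/19.
5⁶ = 15625 falls short of 980019/19 but 5⁷ = 78125 reaches it, so n = 7.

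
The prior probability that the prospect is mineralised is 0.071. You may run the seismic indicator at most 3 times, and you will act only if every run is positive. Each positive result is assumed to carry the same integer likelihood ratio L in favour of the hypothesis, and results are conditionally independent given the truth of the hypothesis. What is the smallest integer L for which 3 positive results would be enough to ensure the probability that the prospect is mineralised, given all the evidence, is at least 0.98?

Prior odds = 0.071/0.929 = 71/929.
Target odds = 0.98/0.02 = 49.
Need L³ ≥ 49 ÷ (71/929) = 45521/71.
8³ = 512 < 45521/71 ≤ 729 = 9³, so L = 9.

9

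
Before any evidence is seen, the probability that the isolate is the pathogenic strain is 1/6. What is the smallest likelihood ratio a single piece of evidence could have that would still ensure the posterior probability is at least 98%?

Prior odds = (1/6)/(5/6) = 0.2.
Target odds = 0.98/0.02 = 49.
Required Bayes factor = 49 ÷ 0.2 = 245.

245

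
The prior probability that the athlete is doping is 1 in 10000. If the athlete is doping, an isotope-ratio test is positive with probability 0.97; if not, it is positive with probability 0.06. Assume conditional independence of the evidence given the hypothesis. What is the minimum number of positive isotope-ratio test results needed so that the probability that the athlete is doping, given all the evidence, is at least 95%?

5

Prior odds = 0.0001/0.9999 = 1/9999.
Likelihood ratio of a positive = 0.97/0.06 = 97/6.
Target posterior odds = 0.95/0.05 = 19.
Require (97/6)ⁿ ≥ 19 ÷ (1/9999) = 189981.
(97/6)⁴ = 88529281/1296 falls short of 189981 but (97/6)⁵ ≈1.10434e+06 reaches it, so n = 5.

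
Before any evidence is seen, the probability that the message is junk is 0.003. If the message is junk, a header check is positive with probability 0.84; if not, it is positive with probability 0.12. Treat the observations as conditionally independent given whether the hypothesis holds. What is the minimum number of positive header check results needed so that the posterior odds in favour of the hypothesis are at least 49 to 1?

5

Prior odds: 0.003 ÷ 0.997 = 3/997.
Likelihood ratio of a positive = 0.84/0.12 = 7.
Target odds = 49.
Require 7ⁿ ≥ 49 ÷ (3/997) = 48853/3.
7⁴ = 2401 falls short of 48853/3 but 7⁵ = 16807 reaches it, so n = 5.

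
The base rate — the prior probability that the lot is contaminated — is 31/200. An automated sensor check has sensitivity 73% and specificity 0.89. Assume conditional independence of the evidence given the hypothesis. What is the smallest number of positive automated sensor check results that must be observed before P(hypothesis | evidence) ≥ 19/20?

3

Prior odds = 0.155/0.845 = 31/169.
False-positive rate = 1 − 0.89 = 0.11; likelihood ratio of a positive = 0.73/0.11 = 73/11.
Target posterior odds = 0.95/0.05 = 19.
Require (73/11)ⁿ ≥ 19 ÷ (31/169) = 3211/31.
(73/11)² = 5329/121 falls short of 3211/31 but (73/11)³ = 389017/1331 reaches it, so n = 3.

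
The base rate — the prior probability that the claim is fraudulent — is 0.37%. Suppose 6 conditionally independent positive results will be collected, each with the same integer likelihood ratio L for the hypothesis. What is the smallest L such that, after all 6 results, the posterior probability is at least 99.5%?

Prior odds = 0.0037/0.9963 = 37/9963.
Target odds = 0.995/0.005 = 199.
Need L⁶ ≥ 199 ÷ (37/9963) = 1982637/37.
6⁶ = 46656 < 1982637/37 ≤ 117649 = 7⁶, so L = 7.

7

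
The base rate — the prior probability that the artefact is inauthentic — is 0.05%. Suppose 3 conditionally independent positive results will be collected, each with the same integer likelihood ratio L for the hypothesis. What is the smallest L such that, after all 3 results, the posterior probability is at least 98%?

47

Prior odds = 0.0005/0.9995 = 1/1999.
Target odds = 0.98/0.02 = 49.
Need L³ ≥ 49 ÷ (1/1999) = 97951.
46³ = 97336 < 97951 ≤ 103823 = 47³, so L = 47.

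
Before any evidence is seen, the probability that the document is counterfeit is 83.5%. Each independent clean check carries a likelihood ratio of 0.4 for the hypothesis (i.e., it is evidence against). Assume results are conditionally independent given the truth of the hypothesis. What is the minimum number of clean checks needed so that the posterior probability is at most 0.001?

10

Prior odds = 0.835/0.165 = 167/33.
Likelihood ratio per clean check = 0.4.
Target odds: 0.001 ÷ 0.999 = 1/999.
Require 0.4ⁿ ≤ 1/999 ÷ (167/33) = 11/55611.
0.4⁹ = 512/1953125 is still above 11/55611 but 0.4¹⁰ = 1024/9765625 is at or below it, so n = 10.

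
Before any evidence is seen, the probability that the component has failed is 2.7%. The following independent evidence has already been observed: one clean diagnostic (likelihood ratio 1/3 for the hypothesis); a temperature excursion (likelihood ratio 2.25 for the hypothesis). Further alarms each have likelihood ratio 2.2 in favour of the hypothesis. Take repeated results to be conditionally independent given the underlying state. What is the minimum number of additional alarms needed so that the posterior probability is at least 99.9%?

14

Prior odds = 0.027/0.973 = 27/973.
Combined Bayes factor of the evidence already in hand = (1/3) × 2.25 = 0.75.
Odds after that evidence = (27/973) × 0.75 = 81/3892.
Target odds = 0.999/0.001 = 999.
Need 2.2ⁿ ≥ 999 ÷ (81/3892) = 144004/3.
2.2¹³ ≈28281 falls short of 144004/3 but 2.2¹⁴ ≈62218.2 reaches it, so n = 14.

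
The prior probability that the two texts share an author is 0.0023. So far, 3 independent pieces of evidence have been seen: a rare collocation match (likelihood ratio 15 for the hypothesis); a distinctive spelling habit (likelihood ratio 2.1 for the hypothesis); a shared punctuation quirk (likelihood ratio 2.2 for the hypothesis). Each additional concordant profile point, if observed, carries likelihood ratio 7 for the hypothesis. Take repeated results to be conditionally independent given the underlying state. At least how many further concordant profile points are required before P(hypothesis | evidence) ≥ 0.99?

Prior odds = 0.0023/0.9977 = 23/9977.
Combined Bayes factor of the evidence already in hand = 15 × 2.1 × 2.2 = 69.3.
Odds after that evidence = (23/9977) × 69.3 = 1449/9070.
Target odds = 0.99/0.01 = 99.
Need 7ⁿ ≥ 99 ÷ (1449/9070) = 99770/161.
7³ = 343 falls short of 99770/161 but 7⁴ = 2401 reaches it, so n = 4.

4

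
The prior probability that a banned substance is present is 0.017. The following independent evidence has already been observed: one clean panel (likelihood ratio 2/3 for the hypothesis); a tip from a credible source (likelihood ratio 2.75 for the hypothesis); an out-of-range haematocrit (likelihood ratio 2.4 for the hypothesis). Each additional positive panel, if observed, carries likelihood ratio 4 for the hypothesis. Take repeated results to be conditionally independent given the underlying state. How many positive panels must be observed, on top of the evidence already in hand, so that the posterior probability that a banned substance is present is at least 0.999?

Prior odds = 0.017/0.983 = 17/983.
Combined Bayes factor of the evidence already in hand = (2/3) × 2.75 × 2.4 = 4.4.
Odds after that evidence = (17/983) × 4.4 = 374/4915.
Target odds = 0.999/0.001 = 999.
Need 4ⁿ ≥ 999 ÷ (374/4915) = 4910085/374.
4⁶ = 4096 falls short of 4910085/374 but 4⁷ = 16384 reaches it, so n = 7.

7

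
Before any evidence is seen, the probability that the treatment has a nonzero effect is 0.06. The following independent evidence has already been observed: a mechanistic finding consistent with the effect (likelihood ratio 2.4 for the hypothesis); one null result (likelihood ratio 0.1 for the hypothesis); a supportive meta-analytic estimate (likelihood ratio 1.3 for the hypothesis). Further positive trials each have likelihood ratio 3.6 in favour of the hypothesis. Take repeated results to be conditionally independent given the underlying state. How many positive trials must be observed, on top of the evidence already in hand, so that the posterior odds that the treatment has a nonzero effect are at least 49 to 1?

Prior odds = 0.06/0.94 = 3/47.
Combined Bayes factor of the evidence already in hand = 2.4 × 0.1 × 1.3 = 0.312.
Odds after that evidence = (3/47) × 0.312 = 117/5875.
Target odds = 49.
Need 3.6ⁿ ≥ 49 ÷ (117/5875) = 287875/117.
3.6⁶ = 34012224/15625 falls short of 287875/117 but 3.6⁷ = 612220032/78125 reaches it, so n = 7.

7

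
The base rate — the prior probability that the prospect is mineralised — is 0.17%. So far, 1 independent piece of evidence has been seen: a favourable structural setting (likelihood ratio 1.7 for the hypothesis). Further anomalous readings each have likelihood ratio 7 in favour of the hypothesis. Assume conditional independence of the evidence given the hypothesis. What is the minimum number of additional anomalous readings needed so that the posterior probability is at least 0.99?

6

Prior odds = 0.0017/0.9983 = 17/9983.
Bayes factor of the evidence already in hand = 1.7.
Odds after that evidence = (17/9983) × 1.7 = 289/99830.
Target odds = 0.99/0.01 = 99.
Need 7ⁿ ≥ 99 ÷ (289/99830) = 9883170/289.
7⁵ = 16807 falls short of 9883170/289 but 7⁶ = 117649 reaches it, so n = 6.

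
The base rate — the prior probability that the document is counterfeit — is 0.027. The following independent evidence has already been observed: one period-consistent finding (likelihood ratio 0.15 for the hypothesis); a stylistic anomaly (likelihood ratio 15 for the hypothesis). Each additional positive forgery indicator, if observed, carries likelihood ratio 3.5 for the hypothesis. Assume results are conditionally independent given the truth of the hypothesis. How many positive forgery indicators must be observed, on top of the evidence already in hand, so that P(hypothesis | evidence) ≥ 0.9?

4

Prior odds = 0.027/0.973 = 27/973.
Combined Bayes factor of the evidence already in hand = 0.15 × 15 = 2.25.
Odds after that evidence = (27/973) × 2.25 = 243/3892.
Target odds = 0.9/0.1 = 9.
Need 3.5ⁿ ≥ 9 ÷ (243/3892) = 3892/27.
3.5³ = 42.875 falls short of 3892/27 but 3.5⁴ = 150.0625 reaches it, so n = 4.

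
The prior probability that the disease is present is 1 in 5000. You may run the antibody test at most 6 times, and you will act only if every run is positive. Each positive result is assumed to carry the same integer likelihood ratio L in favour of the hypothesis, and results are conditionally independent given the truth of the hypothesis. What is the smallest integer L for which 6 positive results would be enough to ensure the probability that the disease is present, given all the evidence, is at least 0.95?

7

Prior odds = 0.0002/0.9998 = 1/4999.
Target odds = 0.95/0.05 = 19.
Need L⁶ ≥ 19 ÷ (1/4999) = 94981.
6⁶ = 46656 < 94981 ≤ 117649 = 7⁶, so L = 7.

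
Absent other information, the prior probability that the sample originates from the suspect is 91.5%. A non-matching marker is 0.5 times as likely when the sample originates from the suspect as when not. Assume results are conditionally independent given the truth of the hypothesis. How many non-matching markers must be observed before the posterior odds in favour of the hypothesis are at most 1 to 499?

13

Prior odds: 0.915 ÷ 0.085 = 183/17.
Likelihood ratio per non-matching marker = 0.5.
Target odds = 1/499.
Need (183/17) × 0.5ⁿ ≤ 1/499, i.e. 0.5ⁿ ≤ 17/91317.
0.5¹² = 1/4096 is still above 17/91317 but 0.5¹³ = 1/8192 is at or below it, so n = 13.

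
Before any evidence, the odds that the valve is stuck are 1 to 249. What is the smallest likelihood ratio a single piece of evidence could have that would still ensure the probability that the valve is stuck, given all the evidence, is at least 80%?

996

Prior odds = 1/249.
Target odds = 0.8/0.2 = 4.
Required Bayes factor = 4 ÷ (1/249) = 996.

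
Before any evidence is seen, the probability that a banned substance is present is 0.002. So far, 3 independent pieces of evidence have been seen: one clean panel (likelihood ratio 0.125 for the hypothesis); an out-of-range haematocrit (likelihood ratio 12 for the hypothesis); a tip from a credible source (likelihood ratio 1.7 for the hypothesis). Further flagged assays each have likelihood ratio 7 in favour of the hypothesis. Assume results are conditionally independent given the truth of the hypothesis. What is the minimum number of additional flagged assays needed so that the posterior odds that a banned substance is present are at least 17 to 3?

Prior odds = 0.002/0.998 = 1/499.
Combined Bayes factor of the evidence already in hand = 0.125 × 12 × 1.7 = 2.55.
Odds after that evidence = (1/499) × 2.55 = 51/9980.
Target odds = 17/3.
Need 7ⁿ ≥ 17/3 ÷ (51/9980) = 9980/9.
7³ = 343 falls short of 9980/9 but 7⁴ = 2401 reaches it, so n = 4.

4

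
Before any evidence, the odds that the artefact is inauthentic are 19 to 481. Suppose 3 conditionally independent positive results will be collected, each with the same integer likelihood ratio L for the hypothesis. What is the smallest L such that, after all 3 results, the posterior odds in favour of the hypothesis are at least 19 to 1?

8

Prior odds = 19/481.
Target odds = 19.
Need L³ ≥ 19 ÷ (19/481) = 481.
7³ = 343 < 481 ≤ 512 = 8³, so L = 8.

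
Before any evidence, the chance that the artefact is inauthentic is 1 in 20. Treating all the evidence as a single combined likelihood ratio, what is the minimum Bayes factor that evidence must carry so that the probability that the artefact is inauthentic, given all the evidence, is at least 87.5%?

Prior odds = 0.05/0.95 = 1/19.
Target odds = 0.875/0.125 = 7.
Required Bayes factor = 7 ÷ (1/19) = 133.

133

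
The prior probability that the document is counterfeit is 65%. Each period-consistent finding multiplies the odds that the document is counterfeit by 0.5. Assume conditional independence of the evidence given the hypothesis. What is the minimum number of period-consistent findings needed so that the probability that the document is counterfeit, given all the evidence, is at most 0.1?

Prior odds = 0.65/0.35 = 13/7.
Likelihood ratio per period-consistent finding = 0.5.
Target odds: 0.1 ÷ 0.9 = 1/9.
Need (13/7) × 0.5ⁿ ≤ 1/9, i.e. 0.5ⁿ ≤ 7/117.
0.5⁴ = 0.0625 is still above 7/117 but 0.5⁵ = 0.03125 is at or below it, so n = 5.

5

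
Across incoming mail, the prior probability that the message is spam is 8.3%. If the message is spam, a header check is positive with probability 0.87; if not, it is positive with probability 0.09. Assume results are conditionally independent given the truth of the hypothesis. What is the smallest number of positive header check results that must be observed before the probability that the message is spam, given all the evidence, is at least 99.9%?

5

Prior odds: 0.083 ÷ 0.917 = 83/917.
Likelihood ratio of a positive = 0.87/0.09 = 29/3.
Target posterior odds = 0.999/0.001 = 999.
Need (83/917) × (29/3)ⁿ ≥ 999, i.e. (29/3)ⁿ ≥ 916083/83.
(29/3)⁴ = 707281/81 falls short of 916083/83 but (29/3)⁵ = 20511149/243 reaches it, so n = 5.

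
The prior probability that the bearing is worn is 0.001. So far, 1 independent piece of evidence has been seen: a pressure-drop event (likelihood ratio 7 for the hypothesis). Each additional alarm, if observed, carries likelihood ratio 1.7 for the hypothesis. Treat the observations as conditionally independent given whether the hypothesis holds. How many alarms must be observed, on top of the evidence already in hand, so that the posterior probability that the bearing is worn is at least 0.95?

Prior odds = 0.001/0.999 = 1/999.
Bayes factor of the evidence already in hand = 7.
Odds after that evidence = (1/999) × 7 = 7/999.
Target odds = 0.95/0.05 = 19.
Need 1.7ⁿ ≥ 19 ÷ (7/999) = 18981/7.
1.7¹⁴ ≈1683.78 falls short of 18981/7 but 1.7¹⁵ ≈2862.42 reaches it, so n = 15.

15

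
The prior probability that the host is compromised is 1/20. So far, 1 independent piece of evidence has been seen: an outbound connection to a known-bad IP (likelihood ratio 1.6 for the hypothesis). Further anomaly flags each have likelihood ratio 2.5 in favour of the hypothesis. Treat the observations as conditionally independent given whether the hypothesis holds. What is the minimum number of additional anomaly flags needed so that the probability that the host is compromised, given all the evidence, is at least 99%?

8

Prior odds = 0.05/0.95 = 1/19.
Bayes factor of the evidence already in hand = 1.6.
Odds after that evidence = (1/19) × 1.6 = 8/95.
Target odds = 0.99/0.01 = 99.
Need 2.5ⁿ ≥ 99 ÷ (8/95) = 1175.625.
2.5⁷ = 610.3515625 falls short of 1175.625 but 2.5⁸ = 390625/256 reaches it, so n = 8.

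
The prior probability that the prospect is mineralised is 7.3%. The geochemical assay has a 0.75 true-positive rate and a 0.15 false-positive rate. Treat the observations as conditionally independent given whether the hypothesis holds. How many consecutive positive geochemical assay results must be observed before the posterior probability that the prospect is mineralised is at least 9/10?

3

Prior odds: 0.073 ÷ 0.927 = 73/927.
Likelihood ratio of a positive result = 0.75/0.15 = 5.
Target odds: 0.9 ÷ 0.1 = 9.
Require 5ⁿ ≥ 9 ÷ (73/927) = 8343/73.
5² = 25 falls short of 8343/73 but 5³ = 125 reaches it, so n = 3.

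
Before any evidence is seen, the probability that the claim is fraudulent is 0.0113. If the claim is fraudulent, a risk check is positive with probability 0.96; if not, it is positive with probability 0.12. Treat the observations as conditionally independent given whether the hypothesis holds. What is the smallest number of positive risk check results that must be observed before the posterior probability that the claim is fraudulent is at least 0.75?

3

Prior odds: 0.0113 ÷ 0.9887 = 113/9887.
Likelihood ratio of a positive = 0.96/0.12 = 8.
Target odds: 0.75 ÷ 0.25 = 3.
Need (113/9887) × 8ⁿ ≥ 3, i.e. 8ⁿ ≥ 29661/113.
8² = 64 falls short of 29661/113 but 8³ = 512 reaches it, so n = 3.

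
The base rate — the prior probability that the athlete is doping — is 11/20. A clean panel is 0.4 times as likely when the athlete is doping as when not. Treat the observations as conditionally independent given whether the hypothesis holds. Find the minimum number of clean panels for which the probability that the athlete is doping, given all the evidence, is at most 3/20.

3

Prior odds: 0.55 ÷ 0.45 = 11/9.
Likelihood ratio per clean panel = 0.4.
Target odds: 0.15 ÷ 0.85 = 3/17.
Need (11/9) × 0.4ⁿ ≤ 3/17, i.e. 0.4ⁿ ≤ 27/187.
0.4² = 0.16 is still above 27/187 but 0.4³ = 0.064 is at or below it, so n = 3.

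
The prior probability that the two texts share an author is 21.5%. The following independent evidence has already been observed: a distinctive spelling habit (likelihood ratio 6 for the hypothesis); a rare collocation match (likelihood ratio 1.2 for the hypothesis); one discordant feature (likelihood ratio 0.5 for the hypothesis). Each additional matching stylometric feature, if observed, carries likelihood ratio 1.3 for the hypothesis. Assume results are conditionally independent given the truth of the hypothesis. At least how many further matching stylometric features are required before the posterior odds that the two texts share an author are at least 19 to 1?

12

Prior odds = 0.215/0.785 = 43/157.
Combined Bayes factor of the evidence already in hand = 6 × 1.2 × 0.5 = 3.6.
Odds after that evidence = (43/157) × 3.6 = 774/785.
Target odds = 19.
Need 1.3ⁿ ≥ 19 ÷ (774/785) = 14915/774.
1.3¹¹ ≈17.9216 falls short of 14915/774 but 1.3¹² ≈23.2981 reaches it, so n = 12.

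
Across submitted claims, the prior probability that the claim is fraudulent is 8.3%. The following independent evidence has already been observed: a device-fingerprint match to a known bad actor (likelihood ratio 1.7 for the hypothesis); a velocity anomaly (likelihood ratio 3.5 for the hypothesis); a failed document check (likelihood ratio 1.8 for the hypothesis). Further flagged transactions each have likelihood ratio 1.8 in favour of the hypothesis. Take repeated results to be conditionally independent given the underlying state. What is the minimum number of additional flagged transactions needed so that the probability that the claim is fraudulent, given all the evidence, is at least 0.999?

12

Prior odds = 0.083/0.917 = 83/917.
Combined Bayes factor of the evidence already in hand = 1.7 × 3.5 × 1.8 = 10.71.
Odds after that evidence = (83/917) × 10.71 = 12699/13100.
Target odds = 0.999/0.001 = 999.
Need 1.8ⁿ ≥ 999 ÷ (12699/13100) = 1454100/1411.
1.8¹¹ ≈642.684 falls short of 1454100/1411 but 1.8¹² ≈1156.83 reaches it, so n = 12.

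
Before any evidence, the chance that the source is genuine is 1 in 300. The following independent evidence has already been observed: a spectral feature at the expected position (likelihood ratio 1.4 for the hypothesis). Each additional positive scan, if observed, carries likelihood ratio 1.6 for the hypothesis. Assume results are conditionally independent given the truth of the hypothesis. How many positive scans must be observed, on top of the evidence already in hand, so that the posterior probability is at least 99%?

Prior odds = (1/300)/(299/300) = 1/299.
Bayes factor of the evidence already in hand = 1.4.
Odds after that evidence = (1/299) × 1.4 = 7/1495.
Target odds = 0.99/0.01 = 99.
Need 1.6ⁿ ≥ 99 ÷ (7/1495) = 148005/7.
1.6²¹ ≈19342.8 falls short of 148005/7 but 1.6²² ≈30948.5 reaches it, so n = 22.

22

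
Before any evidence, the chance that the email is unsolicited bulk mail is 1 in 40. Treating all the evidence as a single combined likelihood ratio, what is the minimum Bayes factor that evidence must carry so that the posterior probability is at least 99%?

3861

Prior odds = 0.025/0.975 = 1/39.
Target odds = 0.99/0.01 = 99.
Required Bayes factor = 99 ÷ (1/39) = 3861.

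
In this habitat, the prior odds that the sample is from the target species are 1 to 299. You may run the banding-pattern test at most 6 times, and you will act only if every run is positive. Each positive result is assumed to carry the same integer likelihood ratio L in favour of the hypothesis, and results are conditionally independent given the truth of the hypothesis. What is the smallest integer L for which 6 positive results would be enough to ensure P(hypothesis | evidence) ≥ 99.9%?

Prior odds = 1/299.
Target odds = 0.999/0.001 = 999.
Need L⁶ ≥ 999 ÷ (1/299) = 298701.
8⁶ = 262144 < 298701 ≤ 531441 = 9⁶, so L = 9.

9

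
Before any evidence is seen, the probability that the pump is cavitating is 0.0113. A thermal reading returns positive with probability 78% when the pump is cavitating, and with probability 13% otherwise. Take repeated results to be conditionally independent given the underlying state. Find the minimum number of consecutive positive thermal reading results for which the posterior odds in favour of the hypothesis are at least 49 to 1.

Prior odds: 0.0113 ÷ 0.9887 = 113/9887.
Likelihood ratio of a positive result = 0.78/0.13 = 6.
Target odds = 49.
Need (113/9887) × 6ⁿ ≥ 49, i.e. 6ⁿ ≥ 484463/113.
6⁴ = 1296 falls short of 484463/113 but 6⁵ = 7776 reaches it, so n = 5.

5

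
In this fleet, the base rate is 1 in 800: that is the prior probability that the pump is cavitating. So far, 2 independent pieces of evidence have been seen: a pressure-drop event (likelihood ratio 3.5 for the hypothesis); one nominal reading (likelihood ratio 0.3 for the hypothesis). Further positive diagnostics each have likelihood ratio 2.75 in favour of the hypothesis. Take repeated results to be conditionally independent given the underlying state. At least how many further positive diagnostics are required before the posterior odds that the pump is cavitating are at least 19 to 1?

10

Prior odds = 0.00125/0.99875 = 1/799.
Combined Bayes factor of the evidence already in hand = 3.5 × 0.3 = 1.05.
Odds after that evidence = (1/799) × 1.05 = 21/15980.
Target odds = 19.
Need 2.75ⁿ ≥ 19 ÷ (21/15980) = 303620/21.
2.75⁹ ≈8994.86 falls short of 303620/21 but 2.75¹⁰ ≈24735.9 reaches it, so n = 10.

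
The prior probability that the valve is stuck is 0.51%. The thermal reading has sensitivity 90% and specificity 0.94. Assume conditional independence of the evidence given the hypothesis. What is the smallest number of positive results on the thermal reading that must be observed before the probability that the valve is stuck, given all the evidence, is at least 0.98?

4

Prior odds = 0.0051/0.9949 = 51/9949.
False-positive rate = 1 − 0.94 = 0.06; likelihood ratio of a positive = 0.9/0.06 = 15.
Target posterior odds = 0.98/0.02 = 49.
Need (51/9949) × 15ⁿ ≥ 49, i.e. 15ⁿ ≥ 487501/51.
15³ = 3375 falls short of 487501/51 but 15⁴ = 50625 reaches it, so n = 4.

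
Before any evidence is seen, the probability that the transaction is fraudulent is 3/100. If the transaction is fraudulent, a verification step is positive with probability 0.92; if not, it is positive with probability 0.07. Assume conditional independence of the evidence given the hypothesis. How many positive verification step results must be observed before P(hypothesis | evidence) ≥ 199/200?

4

Prior odds: 0.03 ÷ 0.97 = 3/97.
Likelihood ratio of a positive = 0.92/0.07 = 92/7.
Target odds: 0.995 ÷ 0.005 = 199.
Need (3/97) × (92/7)ⁿ ≥ 199, i.e. (92/7)ⁿ ≥ 19303/3.
(92/7)³ = 778688/343 falls short of 19303/3 but (92/7)⁴ = 71639296/2401 reaches it, so n = 4.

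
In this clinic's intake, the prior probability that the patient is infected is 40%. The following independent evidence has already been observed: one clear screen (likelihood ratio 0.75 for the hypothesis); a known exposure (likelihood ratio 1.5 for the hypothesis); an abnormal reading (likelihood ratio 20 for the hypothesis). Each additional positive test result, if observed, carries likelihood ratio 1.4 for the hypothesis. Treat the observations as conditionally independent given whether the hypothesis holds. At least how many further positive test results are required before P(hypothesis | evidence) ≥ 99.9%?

Prior odds = 0.4/0.6 = 2/3.
Combined Bayes factor of the evidence already in hand = 0.75 × 1.5 × 20 = 22.5.
Odds after that evidence = (2/3) × 22.5 = 15.
Target odds = 0.999/0.001 = 999.
Need 1.4ⁿ ≥ 999 ÷ 15 = 66.6.
1.4¹² ≈56.6939 falls short of 66.6 but 1.4¹³ ≈79.3715 reaches it, so n = 13.

13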